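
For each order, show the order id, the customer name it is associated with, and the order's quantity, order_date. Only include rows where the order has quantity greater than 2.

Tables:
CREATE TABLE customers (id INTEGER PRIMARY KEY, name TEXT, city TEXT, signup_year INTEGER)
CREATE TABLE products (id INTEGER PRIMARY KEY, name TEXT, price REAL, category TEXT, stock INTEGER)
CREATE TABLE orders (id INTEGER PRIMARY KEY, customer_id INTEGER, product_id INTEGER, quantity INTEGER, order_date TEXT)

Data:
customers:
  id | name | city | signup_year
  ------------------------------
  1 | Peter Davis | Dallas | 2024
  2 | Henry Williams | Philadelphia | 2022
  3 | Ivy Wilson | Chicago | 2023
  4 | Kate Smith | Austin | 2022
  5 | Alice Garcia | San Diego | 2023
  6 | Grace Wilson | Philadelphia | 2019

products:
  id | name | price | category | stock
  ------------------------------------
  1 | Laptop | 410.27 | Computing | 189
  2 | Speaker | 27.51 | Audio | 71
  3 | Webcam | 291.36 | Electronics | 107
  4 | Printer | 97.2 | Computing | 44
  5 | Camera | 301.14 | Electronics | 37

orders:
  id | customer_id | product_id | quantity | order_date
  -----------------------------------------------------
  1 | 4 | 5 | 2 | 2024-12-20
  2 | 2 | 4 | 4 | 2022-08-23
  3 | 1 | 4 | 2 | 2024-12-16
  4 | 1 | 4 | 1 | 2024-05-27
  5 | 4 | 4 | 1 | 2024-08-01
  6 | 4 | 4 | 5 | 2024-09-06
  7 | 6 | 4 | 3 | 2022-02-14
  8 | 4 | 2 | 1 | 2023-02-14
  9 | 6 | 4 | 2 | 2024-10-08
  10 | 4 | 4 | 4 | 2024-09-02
SELECT c.id, p.name AS customer, c.quantity, c.order_date FROM orders c JOIN customers p ON c.customer_id = p.id WHERE c.quantity > 2

Execution result:
id | customer | quantity | order_date
2 | Henry Williams | 4 | 2022-08-23
6 | Kate Smith | 5 | 2024-09-06
7 | Grace Wilson | 3 | 2022-02-14
10 | Kate Smith | 4 | 2024-09-02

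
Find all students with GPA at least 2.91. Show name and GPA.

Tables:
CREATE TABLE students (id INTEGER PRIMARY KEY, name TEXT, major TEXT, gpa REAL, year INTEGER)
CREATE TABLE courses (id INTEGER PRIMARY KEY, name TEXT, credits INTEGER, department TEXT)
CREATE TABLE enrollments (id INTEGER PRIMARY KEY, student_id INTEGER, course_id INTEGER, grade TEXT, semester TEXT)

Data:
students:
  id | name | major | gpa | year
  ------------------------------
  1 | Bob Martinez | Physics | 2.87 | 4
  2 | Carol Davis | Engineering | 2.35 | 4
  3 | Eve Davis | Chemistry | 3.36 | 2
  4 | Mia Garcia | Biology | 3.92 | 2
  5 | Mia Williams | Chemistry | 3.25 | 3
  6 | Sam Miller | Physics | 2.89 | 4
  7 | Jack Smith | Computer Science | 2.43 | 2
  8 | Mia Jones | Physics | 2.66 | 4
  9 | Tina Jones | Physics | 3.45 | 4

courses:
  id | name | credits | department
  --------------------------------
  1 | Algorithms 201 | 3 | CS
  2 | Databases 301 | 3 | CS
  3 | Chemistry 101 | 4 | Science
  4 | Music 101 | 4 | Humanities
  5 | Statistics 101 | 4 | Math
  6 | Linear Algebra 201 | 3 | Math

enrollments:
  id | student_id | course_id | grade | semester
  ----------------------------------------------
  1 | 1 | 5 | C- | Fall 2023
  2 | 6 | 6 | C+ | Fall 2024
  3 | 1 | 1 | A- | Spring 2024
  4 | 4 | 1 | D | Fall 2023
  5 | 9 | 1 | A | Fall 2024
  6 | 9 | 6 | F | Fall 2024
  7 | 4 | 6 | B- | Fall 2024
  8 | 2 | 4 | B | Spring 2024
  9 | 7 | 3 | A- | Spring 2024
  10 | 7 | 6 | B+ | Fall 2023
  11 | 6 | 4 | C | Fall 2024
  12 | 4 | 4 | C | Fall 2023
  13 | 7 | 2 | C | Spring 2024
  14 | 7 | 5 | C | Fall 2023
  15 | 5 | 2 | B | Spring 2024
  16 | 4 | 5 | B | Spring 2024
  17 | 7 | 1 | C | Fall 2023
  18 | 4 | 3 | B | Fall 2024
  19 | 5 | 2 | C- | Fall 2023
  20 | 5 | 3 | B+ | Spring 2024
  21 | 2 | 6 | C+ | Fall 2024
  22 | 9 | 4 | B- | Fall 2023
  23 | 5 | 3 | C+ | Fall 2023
SELECT name, gpa FROM students WHERE gpa >= 2.91

Execution result:
name | gpa
Eve Davis | 3.36
Mia Garcia | 3.92
Mia Williams | 3.25
Tina Jones | 3.45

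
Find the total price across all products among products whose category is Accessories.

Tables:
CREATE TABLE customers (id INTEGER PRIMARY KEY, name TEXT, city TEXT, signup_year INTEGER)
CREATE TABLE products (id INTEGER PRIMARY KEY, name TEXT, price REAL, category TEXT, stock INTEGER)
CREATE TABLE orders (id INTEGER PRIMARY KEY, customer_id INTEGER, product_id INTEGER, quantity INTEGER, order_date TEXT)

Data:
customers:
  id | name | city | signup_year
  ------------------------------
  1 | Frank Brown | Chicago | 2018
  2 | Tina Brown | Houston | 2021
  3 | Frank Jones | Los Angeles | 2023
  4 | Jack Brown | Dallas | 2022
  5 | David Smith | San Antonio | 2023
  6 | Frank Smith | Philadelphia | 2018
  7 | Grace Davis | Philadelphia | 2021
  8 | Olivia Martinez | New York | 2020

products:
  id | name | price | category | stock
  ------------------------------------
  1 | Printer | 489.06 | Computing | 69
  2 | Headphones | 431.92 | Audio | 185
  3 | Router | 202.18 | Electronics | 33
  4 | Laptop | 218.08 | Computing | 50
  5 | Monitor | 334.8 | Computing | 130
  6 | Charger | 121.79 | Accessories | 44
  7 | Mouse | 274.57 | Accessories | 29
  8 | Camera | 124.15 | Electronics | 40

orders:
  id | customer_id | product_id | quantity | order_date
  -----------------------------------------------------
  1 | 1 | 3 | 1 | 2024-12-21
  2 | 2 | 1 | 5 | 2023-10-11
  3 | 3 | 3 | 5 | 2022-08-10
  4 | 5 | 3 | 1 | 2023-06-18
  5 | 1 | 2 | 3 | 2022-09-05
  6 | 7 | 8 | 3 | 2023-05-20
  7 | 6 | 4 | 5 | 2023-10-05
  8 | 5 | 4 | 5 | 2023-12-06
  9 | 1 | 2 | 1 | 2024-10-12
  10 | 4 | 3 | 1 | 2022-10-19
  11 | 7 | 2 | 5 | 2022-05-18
SELECT SUM(price) FROM products WHERE category = 'Accessories'

Execution result:
396.36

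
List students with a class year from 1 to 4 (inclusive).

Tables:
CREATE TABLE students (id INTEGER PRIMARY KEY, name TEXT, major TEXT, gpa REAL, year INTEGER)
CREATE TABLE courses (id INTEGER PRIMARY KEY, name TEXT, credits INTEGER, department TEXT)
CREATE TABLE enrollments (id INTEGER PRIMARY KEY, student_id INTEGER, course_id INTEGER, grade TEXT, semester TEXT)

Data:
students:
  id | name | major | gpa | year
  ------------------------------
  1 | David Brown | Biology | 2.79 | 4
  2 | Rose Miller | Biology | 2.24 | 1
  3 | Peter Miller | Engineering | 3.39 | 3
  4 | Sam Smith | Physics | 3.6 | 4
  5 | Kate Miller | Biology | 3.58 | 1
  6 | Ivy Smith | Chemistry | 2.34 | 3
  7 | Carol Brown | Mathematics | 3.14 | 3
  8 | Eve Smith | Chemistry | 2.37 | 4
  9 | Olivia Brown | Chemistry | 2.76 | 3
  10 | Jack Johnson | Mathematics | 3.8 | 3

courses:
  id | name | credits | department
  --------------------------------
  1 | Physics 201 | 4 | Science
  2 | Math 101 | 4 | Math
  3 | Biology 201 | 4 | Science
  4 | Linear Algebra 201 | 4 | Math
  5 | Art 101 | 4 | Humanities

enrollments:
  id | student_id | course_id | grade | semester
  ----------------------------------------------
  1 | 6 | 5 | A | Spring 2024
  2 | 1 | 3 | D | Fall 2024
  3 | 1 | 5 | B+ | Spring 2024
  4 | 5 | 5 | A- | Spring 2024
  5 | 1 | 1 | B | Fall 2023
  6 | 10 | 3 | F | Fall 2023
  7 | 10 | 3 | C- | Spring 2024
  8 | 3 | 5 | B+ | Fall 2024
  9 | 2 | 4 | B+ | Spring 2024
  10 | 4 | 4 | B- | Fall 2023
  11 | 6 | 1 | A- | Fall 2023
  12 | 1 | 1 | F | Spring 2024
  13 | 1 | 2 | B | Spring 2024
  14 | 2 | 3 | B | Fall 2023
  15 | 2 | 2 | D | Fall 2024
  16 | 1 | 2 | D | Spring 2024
SELECT name, year FROM students WHERE year BETWEEN 1 AND 4

Execution result:
name | year
David Brown | 4
Rose Miller | 1
Peter Miller | 3
Sam Smith | 4
Kate Miller | 1
Ivy Smith | 3
Carol Brown | 3
Eve Smith | 4
Olivia Brown | 3
Jack Johnson | 3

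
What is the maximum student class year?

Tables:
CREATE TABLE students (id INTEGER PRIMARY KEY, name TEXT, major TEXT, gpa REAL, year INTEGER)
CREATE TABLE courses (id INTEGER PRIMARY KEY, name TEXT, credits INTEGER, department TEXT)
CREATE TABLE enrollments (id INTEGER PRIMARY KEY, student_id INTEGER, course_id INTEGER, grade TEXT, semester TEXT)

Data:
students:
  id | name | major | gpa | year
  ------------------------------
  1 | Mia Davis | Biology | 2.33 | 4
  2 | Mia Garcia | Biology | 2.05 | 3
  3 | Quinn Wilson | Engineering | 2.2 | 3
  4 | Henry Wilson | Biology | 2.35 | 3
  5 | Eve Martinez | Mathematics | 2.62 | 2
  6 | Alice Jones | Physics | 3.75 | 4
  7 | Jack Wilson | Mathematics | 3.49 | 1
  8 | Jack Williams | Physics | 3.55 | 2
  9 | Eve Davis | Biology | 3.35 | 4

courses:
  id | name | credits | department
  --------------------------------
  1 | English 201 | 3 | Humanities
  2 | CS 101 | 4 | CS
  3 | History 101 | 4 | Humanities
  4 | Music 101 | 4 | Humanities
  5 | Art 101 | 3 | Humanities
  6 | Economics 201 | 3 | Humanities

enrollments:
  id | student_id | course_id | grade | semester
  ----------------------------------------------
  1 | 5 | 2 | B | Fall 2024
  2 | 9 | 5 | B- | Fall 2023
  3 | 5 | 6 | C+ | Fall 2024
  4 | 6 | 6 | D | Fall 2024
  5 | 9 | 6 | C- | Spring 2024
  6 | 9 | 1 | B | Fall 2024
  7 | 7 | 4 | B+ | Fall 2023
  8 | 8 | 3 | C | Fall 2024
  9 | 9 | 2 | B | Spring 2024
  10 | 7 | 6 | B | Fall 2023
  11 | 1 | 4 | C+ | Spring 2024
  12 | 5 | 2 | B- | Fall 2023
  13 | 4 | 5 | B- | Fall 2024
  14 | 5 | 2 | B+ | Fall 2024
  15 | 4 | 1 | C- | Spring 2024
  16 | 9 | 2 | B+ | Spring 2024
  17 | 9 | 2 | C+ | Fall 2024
SELECT MAX(year) FROM students

Execution result:
4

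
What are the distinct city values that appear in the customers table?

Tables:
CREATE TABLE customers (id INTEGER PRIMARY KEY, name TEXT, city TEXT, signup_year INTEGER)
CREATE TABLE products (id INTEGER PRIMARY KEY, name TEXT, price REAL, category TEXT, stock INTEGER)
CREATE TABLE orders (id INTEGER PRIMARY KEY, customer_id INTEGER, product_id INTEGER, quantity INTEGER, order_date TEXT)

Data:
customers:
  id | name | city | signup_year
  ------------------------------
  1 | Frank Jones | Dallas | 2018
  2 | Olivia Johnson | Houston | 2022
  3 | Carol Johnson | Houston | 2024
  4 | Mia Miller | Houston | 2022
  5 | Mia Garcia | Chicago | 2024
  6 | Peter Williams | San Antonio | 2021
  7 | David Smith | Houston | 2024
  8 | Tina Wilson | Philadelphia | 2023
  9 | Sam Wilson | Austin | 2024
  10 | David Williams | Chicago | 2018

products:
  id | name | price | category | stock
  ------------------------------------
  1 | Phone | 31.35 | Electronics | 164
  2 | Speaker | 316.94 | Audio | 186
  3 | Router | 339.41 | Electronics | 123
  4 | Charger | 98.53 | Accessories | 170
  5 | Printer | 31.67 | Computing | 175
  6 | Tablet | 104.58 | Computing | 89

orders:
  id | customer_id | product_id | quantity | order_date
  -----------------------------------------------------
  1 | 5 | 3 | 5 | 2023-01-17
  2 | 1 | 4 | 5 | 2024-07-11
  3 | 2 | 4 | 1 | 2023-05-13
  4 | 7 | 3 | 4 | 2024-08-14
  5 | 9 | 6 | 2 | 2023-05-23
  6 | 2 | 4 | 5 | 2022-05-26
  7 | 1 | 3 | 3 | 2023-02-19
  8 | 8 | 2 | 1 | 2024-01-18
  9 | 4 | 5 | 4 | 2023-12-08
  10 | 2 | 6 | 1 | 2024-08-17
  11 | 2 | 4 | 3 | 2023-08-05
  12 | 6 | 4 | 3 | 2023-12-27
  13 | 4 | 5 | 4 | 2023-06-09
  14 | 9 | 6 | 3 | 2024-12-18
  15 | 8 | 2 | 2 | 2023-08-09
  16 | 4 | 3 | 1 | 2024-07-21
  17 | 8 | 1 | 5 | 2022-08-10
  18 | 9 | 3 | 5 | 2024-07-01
SELECT DISTINCT city FROM customers

Execution result:
city
Dallas
Houston
Chicago
San Antonio
Philadelphia
Austin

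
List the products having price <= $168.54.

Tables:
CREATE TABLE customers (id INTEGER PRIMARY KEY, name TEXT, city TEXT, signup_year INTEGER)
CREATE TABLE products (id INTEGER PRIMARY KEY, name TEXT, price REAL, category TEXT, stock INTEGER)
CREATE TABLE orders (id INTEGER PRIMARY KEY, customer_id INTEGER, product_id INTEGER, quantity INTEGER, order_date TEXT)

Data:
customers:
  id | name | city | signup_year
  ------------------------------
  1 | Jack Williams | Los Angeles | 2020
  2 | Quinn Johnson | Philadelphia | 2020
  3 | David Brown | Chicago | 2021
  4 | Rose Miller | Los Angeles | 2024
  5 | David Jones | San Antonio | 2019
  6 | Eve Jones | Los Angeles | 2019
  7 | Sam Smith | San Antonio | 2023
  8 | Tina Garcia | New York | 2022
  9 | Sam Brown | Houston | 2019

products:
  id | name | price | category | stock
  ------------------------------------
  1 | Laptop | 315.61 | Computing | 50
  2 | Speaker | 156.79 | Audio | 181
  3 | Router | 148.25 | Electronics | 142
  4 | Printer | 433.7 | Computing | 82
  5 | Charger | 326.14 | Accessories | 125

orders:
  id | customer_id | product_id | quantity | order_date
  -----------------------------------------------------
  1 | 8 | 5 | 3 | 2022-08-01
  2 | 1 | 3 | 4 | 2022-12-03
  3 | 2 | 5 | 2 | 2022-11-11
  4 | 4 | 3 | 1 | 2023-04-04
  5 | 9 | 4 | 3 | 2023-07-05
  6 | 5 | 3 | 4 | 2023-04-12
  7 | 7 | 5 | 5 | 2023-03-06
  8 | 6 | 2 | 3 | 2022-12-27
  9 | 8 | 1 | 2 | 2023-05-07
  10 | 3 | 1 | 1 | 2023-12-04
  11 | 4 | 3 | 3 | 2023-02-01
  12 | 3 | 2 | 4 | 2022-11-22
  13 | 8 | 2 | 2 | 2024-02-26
SELECT name, price FROM products WHERE price <= 168.54

Execution result:
name | price
Speaker | 156.79
Router | 148.25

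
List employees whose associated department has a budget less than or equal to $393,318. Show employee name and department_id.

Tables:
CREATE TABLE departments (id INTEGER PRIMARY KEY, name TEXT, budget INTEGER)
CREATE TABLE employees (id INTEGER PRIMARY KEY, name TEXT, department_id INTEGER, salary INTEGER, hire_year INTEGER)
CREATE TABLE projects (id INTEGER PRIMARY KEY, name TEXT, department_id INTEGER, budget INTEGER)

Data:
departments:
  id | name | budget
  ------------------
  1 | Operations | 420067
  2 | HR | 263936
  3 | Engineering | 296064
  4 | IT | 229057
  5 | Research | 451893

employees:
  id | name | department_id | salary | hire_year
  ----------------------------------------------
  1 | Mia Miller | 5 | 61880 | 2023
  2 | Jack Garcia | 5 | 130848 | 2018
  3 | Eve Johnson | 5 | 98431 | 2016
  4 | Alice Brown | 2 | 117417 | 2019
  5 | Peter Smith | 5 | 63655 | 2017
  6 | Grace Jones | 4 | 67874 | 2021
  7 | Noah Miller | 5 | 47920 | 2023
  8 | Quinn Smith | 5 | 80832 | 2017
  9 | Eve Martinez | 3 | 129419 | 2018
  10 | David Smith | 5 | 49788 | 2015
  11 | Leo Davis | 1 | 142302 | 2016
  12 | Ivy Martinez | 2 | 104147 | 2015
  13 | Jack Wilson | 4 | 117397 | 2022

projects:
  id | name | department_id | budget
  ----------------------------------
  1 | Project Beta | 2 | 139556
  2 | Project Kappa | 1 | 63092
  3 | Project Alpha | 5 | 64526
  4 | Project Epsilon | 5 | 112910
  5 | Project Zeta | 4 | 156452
SELECT name, department_id FROM employees WHERE department_id IN (SELECT id FROM departments WHERE budget <= 393318)

Execution result:
name | department_id
Alice Brown | 2
Grace Jones | 4
Eve Martinez | 3
Ivy Martinez | 2
Jack Wilson | 4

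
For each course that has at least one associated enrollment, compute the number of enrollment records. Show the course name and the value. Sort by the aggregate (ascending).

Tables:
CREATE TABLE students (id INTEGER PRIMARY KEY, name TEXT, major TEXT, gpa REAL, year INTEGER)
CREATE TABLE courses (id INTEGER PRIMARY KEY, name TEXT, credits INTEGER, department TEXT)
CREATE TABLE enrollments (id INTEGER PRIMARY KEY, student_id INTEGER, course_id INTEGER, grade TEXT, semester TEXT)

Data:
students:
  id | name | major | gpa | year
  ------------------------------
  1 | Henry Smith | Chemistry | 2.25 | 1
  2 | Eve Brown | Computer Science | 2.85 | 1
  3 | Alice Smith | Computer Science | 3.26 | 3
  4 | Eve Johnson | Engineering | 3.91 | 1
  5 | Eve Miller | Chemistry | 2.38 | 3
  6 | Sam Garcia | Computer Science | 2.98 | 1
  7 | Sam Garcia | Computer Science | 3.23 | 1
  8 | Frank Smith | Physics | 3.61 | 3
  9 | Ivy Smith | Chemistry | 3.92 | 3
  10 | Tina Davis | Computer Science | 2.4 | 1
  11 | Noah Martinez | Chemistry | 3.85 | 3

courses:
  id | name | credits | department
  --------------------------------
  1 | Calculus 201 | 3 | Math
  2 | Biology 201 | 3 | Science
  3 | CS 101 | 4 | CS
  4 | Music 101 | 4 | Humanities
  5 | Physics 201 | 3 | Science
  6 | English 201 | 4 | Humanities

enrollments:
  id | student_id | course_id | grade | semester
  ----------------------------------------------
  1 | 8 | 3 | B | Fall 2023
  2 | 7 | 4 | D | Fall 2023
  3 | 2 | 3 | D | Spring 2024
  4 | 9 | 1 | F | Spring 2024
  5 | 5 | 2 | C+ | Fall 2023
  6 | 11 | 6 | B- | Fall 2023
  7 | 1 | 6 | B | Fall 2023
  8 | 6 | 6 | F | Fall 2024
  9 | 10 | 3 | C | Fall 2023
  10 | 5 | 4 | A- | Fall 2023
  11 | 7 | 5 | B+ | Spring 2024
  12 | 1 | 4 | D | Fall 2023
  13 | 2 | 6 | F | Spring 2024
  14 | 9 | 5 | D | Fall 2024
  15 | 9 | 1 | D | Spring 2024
SELECT p.name, COUNT(*) AS n FROM enrollments c JOIN courses p ON c.course_id = p.id GROUP BY p.id, p.name ORDER BY n ASC

Execution result:
name | n
Biology 201 | 1
Calculus 201 | 2
Physics 201 | 2
CS 101 | 3
Music 101 | 3
English 201 | 4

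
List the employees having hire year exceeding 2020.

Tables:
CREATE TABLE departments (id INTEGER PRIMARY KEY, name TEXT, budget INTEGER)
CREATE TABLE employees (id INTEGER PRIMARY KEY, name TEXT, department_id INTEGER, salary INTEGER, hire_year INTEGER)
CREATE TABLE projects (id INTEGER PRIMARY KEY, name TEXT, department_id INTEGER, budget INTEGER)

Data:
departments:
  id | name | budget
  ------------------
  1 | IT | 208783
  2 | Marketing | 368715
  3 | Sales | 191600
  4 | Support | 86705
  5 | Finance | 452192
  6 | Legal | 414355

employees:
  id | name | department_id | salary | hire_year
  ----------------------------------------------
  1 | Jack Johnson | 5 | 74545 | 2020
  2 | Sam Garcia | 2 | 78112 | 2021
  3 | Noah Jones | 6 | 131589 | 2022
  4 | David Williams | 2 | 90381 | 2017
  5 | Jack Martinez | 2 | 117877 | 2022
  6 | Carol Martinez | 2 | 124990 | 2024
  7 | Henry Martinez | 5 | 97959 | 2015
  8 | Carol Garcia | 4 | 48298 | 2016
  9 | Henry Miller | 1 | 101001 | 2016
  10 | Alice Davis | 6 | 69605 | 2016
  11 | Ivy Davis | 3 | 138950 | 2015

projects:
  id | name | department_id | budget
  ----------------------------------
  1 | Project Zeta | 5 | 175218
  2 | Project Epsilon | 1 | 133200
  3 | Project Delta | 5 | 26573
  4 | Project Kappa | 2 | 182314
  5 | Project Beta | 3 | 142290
SELECT name, hire_year FROM employees WHERE hire_year > 2020

Execution result:
name | hire_year
Sam Garcia | 2021
Noah Jones | 2022
Jack Martinez | 2022
Carol Martinez | 2024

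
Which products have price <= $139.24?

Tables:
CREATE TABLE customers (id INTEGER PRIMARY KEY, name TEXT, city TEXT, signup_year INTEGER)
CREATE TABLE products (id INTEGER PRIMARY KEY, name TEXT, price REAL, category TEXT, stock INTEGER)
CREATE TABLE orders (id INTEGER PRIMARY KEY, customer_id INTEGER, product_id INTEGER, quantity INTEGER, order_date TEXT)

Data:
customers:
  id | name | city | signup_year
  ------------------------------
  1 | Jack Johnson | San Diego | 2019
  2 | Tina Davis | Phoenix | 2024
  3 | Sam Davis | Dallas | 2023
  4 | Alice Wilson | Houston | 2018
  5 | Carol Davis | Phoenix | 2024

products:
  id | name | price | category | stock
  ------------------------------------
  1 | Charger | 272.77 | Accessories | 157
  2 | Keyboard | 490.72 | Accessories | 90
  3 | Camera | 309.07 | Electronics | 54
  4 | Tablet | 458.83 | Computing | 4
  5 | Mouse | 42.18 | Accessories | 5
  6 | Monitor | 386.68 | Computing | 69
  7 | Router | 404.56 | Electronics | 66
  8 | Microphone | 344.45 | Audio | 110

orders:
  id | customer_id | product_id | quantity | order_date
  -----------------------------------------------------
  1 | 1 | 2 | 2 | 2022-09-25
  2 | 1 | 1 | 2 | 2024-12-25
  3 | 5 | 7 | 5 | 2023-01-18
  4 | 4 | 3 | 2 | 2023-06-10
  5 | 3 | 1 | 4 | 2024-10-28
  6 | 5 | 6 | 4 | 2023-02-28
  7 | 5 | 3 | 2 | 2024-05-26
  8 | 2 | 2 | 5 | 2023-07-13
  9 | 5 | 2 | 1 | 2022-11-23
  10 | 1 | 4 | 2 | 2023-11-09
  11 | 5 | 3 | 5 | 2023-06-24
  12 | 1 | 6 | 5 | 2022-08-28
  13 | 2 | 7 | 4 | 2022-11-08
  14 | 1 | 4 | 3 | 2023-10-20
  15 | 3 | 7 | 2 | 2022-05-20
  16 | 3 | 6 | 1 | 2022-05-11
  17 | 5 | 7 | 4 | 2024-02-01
SELECT name, price FROM products WHERE price <= 139.24

Execution result:
name | price
Mouse | 42.18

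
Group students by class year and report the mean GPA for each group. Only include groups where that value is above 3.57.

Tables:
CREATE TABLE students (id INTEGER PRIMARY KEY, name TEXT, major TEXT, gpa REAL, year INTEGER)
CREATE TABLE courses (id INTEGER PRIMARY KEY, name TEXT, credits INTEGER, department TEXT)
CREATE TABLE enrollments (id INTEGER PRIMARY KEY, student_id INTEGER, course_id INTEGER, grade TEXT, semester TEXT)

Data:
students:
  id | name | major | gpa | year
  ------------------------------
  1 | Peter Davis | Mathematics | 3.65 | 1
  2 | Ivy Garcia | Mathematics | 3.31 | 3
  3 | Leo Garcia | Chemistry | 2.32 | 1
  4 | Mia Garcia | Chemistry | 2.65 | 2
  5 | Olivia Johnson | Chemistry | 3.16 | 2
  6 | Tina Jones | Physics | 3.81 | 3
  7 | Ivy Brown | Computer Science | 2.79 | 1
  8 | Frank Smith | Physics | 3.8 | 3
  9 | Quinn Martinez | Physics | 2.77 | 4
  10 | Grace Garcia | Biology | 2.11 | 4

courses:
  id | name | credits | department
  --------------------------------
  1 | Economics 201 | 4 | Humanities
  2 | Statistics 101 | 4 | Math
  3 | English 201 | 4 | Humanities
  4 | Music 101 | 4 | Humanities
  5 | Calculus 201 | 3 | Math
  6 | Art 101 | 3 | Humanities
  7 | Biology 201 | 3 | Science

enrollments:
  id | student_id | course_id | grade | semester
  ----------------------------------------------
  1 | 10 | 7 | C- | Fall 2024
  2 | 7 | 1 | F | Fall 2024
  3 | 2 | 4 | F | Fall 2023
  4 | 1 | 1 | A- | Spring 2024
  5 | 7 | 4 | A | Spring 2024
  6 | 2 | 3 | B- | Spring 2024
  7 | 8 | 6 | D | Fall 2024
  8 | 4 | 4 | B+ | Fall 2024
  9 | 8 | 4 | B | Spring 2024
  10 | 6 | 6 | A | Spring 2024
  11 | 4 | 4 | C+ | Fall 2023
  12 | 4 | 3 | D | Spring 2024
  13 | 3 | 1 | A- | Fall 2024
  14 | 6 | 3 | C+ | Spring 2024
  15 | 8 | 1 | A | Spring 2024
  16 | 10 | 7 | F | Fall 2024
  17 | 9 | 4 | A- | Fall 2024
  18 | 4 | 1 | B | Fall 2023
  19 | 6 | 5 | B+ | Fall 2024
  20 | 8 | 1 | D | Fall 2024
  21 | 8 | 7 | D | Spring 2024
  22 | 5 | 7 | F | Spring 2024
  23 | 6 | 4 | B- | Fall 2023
SELECT year, AVG(gpa) AS avg_gpa FROM students GROUP BY year HAVING AVG(gpa) > 3.57

Execution result:
year | avg_gpa
3 | 3.64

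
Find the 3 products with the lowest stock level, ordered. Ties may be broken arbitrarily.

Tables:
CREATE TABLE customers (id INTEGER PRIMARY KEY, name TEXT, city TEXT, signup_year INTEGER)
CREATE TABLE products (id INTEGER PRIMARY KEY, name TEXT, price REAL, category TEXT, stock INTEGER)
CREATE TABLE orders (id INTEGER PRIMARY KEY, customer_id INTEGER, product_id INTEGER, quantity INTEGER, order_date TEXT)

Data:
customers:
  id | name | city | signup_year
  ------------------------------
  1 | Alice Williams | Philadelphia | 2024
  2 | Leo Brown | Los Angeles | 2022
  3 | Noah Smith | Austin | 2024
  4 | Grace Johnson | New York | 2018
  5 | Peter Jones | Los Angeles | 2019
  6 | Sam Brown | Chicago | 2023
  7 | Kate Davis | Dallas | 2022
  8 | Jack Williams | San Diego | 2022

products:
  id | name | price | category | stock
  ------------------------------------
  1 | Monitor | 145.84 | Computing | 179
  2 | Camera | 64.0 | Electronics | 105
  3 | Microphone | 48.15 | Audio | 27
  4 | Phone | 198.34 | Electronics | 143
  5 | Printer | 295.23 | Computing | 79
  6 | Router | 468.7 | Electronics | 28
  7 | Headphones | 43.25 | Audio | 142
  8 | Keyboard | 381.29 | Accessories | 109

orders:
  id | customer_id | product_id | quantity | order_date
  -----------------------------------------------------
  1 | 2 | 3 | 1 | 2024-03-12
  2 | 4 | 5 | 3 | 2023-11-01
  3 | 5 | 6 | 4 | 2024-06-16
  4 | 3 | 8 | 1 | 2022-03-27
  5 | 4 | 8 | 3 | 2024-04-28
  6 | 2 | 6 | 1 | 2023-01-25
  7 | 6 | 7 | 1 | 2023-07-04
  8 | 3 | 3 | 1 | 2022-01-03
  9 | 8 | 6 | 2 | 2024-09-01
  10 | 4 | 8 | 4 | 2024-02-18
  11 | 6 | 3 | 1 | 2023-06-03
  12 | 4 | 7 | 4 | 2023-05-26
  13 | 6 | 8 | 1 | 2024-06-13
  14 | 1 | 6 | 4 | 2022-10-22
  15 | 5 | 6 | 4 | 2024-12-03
SELECT name, stock FROM products ORDER BY stock ASC LIMIT 3

Execution result:
name | stock
Microphone | 27
Router | 28
Printer | 79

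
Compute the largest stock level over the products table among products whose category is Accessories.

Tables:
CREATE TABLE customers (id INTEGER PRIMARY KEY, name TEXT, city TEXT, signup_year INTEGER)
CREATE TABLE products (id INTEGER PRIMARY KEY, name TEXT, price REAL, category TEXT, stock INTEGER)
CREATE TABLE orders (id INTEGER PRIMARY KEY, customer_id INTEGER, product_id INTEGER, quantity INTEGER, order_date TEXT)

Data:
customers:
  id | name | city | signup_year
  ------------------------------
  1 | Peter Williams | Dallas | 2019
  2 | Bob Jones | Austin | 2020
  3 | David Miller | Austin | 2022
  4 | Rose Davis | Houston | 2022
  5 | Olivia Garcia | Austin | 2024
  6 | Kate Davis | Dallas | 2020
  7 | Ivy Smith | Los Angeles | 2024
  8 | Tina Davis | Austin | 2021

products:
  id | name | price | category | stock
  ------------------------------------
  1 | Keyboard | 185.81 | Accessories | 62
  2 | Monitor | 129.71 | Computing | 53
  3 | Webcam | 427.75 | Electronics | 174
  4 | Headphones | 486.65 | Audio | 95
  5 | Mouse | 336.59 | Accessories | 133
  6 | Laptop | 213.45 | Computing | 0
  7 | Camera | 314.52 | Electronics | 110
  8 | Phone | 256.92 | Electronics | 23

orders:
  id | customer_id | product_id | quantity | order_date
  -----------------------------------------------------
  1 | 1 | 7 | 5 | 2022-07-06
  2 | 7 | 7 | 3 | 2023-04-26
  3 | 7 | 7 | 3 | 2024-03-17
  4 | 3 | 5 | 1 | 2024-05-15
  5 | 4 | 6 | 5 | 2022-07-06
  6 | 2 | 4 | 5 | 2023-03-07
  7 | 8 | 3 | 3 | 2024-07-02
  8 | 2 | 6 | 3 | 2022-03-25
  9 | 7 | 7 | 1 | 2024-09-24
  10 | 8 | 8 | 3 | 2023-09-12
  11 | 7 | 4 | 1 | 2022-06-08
SELECT MAX(stock) FROM products WHERE category = 'Accessories'

Execution result:
133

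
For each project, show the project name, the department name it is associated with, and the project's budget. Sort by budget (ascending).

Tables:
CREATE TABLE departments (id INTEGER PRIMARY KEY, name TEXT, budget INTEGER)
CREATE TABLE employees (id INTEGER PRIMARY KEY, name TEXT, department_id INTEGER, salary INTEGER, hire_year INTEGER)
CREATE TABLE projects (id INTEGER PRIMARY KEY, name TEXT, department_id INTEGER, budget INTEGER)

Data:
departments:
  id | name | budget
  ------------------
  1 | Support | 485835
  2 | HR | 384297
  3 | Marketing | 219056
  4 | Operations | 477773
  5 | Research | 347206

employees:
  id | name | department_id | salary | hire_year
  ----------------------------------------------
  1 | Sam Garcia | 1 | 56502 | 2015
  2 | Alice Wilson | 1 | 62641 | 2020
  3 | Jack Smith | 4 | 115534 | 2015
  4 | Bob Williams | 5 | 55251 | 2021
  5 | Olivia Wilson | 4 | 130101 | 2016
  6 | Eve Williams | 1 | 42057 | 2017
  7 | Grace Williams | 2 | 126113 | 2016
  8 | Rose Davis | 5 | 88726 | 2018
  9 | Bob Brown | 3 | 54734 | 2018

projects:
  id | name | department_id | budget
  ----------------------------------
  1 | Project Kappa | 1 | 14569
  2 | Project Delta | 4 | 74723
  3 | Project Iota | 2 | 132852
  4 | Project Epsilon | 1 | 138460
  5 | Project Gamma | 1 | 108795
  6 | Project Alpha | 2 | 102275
SELECT c.name, p.name AS department, c.budget FROM projects c JOIN departments p ON c.department_id = p.id ORDER BY c.budget ASC

Execution result:
name | department | budget
Project Kappa | Support | 14569
Project Delta | Operations | 74723
Project Alpha | HR | 102275
Project Gamma | Support | 108795
Project Iota | HR | 132852
Project Epsilon | Support | 138460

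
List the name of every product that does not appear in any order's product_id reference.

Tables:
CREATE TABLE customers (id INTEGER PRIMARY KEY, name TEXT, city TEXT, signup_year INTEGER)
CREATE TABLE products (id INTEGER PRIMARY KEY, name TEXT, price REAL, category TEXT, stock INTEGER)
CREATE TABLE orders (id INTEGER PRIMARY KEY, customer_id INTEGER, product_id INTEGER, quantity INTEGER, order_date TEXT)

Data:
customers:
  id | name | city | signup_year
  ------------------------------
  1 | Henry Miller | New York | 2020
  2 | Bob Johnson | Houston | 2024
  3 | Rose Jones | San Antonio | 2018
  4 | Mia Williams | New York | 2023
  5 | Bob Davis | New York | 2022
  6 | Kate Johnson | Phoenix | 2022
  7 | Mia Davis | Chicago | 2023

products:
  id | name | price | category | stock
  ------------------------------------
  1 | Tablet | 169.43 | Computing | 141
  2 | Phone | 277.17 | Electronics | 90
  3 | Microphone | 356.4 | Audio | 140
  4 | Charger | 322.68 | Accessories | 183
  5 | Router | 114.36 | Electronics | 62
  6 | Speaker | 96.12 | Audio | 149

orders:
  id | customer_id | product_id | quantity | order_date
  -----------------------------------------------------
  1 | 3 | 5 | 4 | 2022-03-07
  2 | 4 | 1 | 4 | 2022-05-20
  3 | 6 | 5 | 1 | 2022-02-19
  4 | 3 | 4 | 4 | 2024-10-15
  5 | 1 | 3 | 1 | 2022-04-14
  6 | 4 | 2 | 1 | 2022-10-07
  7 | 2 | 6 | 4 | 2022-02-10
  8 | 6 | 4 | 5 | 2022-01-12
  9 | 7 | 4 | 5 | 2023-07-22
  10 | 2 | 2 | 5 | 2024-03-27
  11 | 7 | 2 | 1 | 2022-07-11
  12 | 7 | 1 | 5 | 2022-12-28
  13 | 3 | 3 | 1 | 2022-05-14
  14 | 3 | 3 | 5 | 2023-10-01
SELECT p.name FROM products p LEFT JOIN orders c ON c.product_id = p.id WHERE c.id IS NULL

Execution result:
(no rows)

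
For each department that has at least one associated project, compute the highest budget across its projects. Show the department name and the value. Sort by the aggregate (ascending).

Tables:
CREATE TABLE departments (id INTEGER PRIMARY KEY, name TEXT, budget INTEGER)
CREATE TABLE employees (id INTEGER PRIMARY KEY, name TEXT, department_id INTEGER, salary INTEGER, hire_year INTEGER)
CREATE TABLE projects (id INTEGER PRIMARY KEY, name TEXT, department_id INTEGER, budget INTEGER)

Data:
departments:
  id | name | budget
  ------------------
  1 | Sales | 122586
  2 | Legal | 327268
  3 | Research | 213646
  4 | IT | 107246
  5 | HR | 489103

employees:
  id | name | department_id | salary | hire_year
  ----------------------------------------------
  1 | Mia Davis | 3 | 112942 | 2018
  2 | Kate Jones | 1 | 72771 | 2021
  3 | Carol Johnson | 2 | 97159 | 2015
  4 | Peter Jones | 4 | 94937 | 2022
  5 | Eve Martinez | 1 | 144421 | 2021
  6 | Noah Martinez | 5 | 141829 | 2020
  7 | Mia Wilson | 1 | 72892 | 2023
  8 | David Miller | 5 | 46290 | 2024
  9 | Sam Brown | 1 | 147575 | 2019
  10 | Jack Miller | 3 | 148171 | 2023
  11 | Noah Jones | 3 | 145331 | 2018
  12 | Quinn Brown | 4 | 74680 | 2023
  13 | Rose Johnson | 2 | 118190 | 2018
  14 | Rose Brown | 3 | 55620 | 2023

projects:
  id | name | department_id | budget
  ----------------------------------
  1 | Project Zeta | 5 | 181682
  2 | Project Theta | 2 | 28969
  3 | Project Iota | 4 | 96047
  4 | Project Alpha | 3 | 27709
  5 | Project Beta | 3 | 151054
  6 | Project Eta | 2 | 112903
SELECT p.name, MAX(c.budget) AS max_budget FROM projects c JOIN departments p ON c.department_id = p.id GROUP BY p.id, p.name ORDER BY max_budget ASC

Execution result:
name | max_budget
IT | 96047
Legal | 112903
Research | 151054
HR | 181682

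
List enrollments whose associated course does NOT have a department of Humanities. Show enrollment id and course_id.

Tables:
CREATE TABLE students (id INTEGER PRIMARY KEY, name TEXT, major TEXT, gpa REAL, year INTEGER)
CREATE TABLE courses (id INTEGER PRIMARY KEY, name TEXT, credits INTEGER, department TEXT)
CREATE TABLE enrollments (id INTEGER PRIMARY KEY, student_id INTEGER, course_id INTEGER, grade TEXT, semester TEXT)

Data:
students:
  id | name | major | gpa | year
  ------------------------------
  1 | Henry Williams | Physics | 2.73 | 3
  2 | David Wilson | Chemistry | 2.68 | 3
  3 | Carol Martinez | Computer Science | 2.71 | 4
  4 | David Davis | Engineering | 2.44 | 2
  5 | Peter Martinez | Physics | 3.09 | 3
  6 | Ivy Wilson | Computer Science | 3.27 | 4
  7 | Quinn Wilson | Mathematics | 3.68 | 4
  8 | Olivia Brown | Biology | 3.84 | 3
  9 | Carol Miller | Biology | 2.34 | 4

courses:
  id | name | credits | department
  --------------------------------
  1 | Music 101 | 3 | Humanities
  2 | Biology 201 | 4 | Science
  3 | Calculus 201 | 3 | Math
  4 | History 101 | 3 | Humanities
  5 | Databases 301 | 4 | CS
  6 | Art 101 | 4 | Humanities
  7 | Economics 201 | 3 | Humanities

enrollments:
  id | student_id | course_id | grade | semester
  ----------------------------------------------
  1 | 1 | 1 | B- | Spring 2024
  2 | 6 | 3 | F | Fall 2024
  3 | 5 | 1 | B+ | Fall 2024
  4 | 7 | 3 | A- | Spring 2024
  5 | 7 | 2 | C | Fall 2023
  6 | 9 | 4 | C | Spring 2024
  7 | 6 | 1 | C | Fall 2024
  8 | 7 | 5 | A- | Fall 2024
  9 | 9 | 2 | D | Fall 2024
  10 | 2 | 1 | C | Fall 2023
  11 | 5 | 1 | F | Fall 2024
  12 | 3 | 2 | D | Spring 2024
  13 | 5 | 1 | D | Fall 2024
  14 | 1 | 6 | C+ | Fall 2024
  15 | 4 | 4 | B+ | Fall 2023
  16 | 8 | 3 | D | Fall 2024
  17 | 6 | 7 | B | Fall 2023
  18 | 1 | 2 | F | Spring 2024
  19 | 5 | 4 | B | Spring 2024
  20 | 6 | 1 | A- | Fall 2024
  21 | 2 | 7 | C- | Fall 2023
SELECT id, course_id FROM enrollments WHERE course_id NOT IN (SELECT id FROM courses WHERE department = 'Humanities')

Execution result:
id | course_id
2 | 3
4 | 3
5 | 2
8 | 5
9 | 2
12 | 2
16 | 3
18 | 2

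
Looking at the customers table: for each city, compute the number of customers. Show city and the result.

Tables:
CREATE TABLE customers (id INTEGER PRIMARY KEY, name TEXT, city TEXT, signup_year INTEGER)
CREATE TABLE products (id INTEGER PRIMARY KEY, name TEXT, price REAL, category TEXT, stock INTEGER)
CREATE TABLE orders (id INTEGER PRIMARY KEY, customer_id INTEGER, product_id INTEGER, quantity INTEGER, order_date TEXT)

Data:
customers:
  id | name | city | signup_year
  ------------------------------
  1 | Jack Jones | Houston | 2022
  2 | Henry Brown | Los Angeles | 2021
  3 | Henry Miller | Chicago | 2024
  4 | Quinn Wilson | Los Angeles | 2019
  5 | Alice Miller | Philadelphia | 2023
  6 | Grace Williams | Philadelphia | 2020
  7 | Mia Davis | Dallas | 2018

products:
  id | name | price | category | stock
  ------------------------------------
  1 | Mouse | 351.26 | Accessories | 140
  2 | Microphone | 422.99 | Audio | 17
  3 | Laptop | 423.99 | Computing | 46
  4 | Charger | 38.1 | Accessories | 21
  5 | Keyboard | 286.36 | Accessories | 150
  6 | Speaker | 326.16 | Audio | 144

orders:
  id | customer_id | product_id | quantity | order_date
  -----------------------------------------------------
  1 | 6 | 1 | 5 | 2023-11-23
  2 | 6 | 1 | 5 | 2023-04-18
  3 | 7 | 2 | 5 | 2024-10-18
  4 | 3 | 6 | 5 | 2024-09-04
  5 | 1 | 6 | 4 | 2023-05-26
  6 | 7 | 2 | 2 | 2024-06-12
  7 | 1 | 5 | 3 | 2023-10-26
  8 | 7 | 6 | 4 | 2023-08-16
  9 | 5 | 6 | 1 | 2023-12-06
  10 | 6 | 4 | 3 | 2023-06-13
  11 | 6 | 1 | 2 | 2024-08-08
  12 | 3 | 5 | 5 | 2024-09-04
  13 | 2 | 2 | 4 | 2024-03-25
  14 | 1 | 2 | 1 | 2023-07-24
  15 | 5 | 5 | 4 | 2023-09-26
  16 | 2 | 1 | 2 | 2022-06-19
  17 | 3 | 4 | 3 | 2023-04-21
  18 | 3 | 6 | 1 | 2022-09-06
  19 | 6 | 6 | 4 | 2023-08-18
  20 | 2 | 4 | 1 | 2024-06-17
SELECT city, COUNT(*) AS n FROM customers GROUP BY city

Execution result:
city | n
Chicago | 1
Dallas | 1
Houston | 1
Los Angeles | 2
Philadelphia | 2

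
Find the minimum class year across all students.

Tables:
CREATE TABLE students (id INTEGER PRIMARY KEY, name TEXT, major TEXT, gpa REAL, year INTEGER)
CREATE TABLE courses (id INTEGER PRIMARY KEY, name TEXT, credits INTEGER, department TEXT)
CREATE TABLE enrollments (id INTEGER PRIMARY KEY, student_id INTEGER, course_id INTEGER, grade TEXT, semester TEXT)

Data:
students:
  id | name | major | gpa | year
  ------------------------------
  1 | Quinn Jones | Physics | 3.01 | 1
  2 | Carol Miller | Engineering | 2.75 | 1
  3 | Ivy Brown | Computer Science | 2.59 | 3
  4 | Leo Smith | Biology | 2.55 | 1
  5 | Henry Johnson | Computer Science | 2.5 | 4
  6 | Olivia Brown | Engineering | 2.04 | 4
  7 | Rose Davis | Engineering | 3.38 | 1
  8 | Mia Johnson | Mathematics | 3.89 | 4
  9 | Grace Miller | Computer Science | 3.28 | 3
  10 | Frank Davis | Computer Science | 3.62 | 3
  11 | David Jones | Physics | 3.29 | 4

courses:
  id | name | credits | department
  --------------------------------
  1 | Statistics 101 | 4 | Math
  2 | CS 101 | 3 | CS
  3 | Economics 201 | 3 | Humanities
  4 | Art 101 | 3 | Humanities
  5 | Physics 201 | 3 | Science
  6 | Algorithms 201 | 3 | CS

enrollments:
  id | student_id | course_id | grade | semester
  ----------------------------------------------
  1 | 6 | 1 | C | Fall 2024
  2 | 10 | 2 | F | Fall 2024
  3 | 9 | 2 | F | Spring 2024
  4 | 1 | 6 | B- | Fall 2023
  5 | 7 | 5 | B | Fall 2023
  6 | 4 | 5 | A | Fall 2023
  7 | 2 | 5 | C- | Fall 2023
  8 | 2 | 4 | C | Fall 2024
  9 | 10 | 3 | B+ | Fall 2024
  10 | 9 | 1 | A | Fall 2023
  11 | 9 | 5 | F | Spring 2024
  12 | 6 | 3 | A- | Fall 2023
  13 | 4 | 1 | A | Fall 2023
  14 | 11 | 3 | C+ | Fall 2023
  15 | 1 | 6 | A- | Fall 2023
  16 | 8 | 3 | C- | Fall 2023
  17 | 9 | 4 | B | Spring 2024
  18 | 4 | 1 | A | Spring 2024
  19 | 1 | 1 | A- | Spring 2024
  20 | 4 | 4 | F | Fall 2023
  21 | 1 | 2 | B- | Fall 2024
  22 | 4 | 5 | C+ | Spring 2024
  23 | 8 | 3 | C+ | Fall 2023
SELECT MIN(year) FROM students

Execution result:
1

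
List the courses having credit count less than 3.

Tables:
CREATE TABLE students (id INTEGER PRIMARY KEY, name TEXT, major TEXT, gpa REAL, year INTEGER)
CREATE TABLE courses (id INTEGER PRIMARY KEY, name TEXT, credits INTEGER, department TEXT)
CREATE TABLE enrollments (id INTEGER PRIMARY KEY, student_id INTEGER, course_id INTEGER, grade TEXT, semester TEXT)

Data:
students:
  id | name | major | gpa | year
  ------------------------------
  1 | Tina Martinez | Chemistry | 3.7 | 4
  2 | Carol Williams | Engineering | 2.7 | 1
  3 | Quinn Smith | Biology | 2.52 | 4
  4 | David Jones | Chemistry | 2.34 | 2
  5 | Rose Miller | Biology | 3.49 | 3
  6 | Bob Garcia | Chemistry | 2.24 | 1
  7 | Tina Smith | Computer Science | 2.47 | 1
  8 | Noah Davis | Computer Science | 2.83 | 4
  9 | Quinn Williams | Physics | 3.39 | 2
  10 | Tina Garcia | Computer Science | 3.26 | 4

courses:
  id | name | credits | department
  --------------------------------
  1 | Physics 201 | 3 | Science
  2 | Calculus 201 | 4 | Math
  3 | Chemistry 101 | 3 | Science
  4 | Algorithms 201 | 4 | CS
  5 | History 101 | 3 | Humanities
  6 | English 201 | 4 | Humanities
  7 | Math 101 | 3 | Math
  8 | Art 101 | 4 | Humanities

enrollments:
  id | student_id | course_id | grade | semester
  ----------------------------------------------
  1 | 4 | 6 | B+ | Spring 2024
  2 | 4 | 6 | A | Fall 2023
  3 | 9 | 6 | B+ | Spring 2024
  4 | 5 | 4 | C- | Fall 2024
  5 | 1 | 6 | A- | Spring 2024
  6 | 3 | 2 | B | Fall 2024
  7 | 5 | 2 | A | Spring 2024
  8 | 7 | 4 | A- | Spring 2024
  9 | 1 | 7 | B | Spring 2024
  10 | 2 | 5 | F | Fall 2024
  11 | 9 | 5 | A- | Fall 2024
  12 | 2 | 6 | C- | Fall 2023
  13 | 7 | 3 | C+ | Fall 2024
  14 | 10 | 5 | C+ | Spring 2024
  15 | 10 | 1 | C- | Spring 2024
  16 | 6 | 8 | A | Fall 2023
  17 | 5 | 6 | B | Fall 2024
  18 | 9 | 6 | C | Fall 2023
SELECT name, credits FROM courses WHERE credits < 3

Execution result:
(no rows)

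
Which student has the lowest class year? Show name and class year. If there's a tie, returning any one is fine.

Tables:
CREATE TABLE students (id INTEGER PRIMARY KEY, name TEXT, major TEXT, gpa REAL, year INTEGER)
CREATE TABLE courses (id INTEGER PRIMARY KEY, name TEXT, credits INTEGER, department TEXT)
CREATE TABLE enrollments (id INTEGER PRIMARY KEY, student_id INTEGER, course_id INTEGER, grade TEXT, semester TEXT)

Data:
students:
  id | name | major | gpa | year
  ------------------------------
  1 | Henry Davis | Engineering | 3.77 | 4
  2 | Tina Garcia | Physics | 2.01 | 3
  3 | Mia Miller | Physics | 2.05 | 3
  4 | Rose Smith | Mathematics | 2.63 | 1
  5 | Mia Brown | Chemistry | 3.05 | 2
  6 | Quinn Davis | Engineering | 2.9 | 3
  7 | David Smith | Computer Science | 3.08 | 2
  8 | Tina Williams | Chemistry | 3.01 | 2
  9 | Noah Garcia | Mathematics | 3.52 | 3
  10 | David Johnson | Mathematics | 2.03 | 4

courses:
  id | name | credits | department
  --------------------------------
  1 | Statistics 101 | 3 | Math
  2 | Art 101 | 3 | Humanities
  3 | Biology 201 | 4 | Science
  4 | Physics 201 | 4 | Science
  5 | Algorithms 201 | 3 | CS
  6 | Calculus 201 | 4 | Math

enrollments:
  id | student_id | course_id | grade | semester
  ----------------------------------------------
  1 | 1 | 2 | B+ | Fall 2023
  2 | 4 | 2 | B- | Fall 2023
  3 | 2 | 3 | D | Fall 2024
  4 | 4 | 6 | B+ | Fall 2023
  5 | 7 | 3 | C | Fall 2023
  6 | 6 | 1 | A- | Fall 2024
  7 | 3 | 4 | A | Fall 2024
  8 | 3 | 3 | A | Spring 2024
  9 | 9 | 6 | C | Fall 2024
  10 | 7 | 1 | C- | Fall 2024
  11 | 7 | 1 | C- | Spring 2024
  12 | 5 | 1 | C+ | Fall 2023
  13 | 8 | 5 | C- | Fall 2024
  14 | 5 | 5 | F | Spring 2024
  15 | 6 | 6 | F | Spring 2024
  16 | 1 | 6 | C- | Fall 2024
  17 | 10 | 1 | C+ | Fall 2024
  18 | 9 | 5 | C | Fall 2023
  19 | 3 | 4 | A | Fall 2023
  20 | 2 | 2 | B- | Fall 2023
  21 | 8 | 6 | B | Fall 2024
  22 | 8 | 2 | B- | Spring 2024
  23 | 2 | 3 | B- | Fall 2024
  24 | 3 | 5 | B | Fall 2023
SELECT name, year FROM students ORDER BY year ASC LIMIT 1

Execution result:
name | year
Rose Smith | 1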